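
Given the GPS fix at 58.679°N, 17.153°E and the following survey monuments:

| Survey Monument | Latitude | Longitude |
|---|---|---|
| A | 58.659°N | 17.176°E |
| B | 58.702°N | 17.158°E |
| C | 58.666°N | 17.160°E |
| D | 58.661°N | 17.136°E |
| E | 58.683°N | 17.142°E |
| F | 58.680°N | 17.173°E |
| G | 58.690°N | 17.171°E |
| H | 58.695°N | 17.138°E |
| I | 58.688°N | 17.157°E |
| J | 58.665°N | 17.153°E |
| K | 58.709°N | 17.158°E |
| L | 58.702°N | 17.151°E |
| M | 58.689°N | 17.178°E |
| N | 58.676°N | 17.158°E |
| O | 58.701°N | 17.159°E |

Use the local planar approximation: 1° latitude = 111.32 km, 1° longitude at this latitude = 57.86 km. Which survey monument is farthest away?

K

Distances from 58.679°N, 17.153°E:
A: √((-0.020·111.32)² + (0.023·57.86)²) = √(4.95686 + 1.77098) = 2.594 km
B: √((0.023·111.32)² + (0.005·57.86)²) = √(6.55544 + 0.08369) = 2.577 km
C: √((-0.013·111.32)² + (0.007·57.86)²) = √(2.09427 + 0.16404) = 1.503 km
D: √((-0.018·111.32)² + (-0.017·57.86)²) = √(4.01505 + 0.96751) = 2.232 km
E: √((0.004·111.32)² + (-0.011·57.86)²) = √(0.19827 + 0.40508) = 0.777 km
F: √((0.001·111.32)² + (0.020·57.86)²) = √(0.01239 + 1.33911) = 1.163 km
G: √((0.011·111.32)² + (0.018·57.86)²) = √(1.49945 + 1.08468) = 1.608 km
H: √((0.016·111.32)² + (-0.015·57.86)²) = √(3.17239 + 0.75325) = 1.981 km
I: √((0.009·111.32)² + (0.004·57.86)²) = √(1.00376 + 0.05356) = 1.028 km
J: √((-0.014·111.32)² + (0.000·57.86)²) = √(2.42886 + 0.00000) = 1.558 km
K: √((0.030·111.32)² + (0.005·57.86)²) = √(11.15293 + 0.08369) = 3.352 km
L: √((0.023·111.32)² + (-0.002·57.86)²) = √(6.55544 + 0.01339) = 2.563 km
M: √((0.010·111.32)² + (0.025·57.86)²) = √(1.23921 + 2.09236) = 1.825 km
N: √((-0.003·111.32)² + (0.005·57.86)²) = √(0.11153 + 0.08369) = 0.442 km
O: √((0.022·111.32)² + (0.006·57.86)²) = √(5.99780 + 0.12052) = 2.474 km
Maximum: K at 3.352 km.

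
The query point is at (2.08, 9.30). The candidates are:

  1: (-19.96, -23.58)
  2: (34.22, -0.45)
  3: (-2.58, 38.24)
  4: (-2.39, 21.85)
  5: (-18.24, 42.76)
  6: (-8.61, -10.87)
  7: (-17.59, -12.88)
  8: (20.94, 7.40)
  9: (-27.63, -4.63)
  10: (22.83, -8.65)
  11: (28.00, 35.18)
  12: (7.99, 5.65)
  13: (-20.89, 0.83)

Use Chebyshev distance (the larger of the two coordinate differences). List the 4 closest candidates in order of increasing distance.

12, 4, 8, 6

Distances from (2.08, 9.30):
1: max(|-22.04|, |-32.88|) = 32.88
2: max(|32.14|, |-9.75|) = 32.14
3: max(|-4.66|, |28.94|) = 28.94
4: max(|-4.47|, |12.55|) = 12.55
5: max(|-20.32|, |33.46|) = 33.46
6: max(|-10.69|, |-20.17|) = 20.17
7: max(|-19.67|, |-22.18|) = 22.18
8: max(|18.86|, |-1.90|) = 18.86
9: max(|-29.71|, |-13.93|) = 29.71
10: max(|20.75|, |-17.95|) = 20.75
11: max(|25.92|, |25.88|) = 25.92
12: max(|5.91|, |-3.65|) = 5.91
13: max(|-22.97|, |-8.47|) = 22.97
Sorted: 12 (5.91) < 4 (12.55) < 8 (18.86) < 6 (20.17) < 10 (20.75) < 7 (22.18) < …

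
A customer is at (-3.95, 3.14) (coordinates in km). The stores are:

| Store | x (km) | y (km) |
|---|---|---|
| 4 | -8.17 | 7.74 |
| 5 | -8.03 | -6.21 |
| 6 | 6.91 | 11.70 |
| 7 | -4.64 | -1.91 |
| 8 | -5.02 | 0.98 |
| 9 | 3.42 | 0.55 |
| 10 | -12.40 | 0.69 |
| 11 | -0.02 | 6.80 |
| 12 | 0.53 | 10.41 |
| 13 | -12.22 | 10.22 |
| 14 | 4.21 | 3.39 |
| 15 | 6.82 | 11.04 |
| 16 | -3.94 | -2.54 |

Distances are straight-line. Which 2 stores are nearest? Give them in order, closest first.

Distances from (-3.95, 3.14):
4: 6.24 km
5: 10.20 km
6: 13.83 km
7: 5.10 km
8: 2.41 km
9: 7.81 km
10: 8.80 km
11: 5.37 km
12: 8.54 km
13: 10.89 km
14: 8.16 km
15: 13.36 km
16: 5.68 km
Sorted: 8 (2.41 km) < 7 (5.10 km) < 11 (5.37 km) < 16 (5.68 km) < …

8, 7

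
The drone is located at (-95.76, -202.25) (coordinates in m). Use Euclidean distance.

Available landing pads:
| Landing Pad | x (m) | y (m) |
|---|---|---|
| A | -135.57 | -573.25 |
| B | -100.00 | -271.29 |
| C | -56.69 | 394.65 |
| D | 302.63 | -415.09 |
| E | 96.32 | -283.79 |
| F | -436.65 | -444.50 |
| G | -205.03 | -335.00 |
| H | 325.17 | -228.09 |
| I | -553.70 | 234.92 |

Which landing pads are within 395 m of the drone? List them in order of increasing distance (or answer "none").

Distances from (-95.76, -202.25):
A: √((-39.81)² + (-371.00)²) = √(1584.8361 + 137641.0000) = 373.13 m
B: √((-4.24)² + (-69.04)²) = √(17.9776 + 4766.5216) = 69.17 m
C: √((39.07)² + (596.90)²) = √(1526.4649 + 356289.6100) = 598.18 m
D: √((398.39)² + (-212.84)²) = √(158714.5921 + 45300.8656) = 451.68 m
E: √((192.08)² + (-81.54)²) = √(36894.7264 + 6648.7716) = 208.67 m
F: √((-340.89)² + (-242.25)²) = √(116205.9921 + 58685.0625) = 418.20 m
G: √((-109.27)² + (-132.75)²) = √(11939.9329 + 17622.5625) = 171.94 m
H: √((420.93)² + (-25.84)²) = √(177182.0649 + 667.7056) = 421.72 m
I: √((-457.94)² + (437.17)²) = √(209709.0436 + 191117.6089) = 633.11 m
Threshold 395 m: B (69.17 m), G (171.94 m), E (208.67 m), A (373.13 m) are within range.

B, G, E, A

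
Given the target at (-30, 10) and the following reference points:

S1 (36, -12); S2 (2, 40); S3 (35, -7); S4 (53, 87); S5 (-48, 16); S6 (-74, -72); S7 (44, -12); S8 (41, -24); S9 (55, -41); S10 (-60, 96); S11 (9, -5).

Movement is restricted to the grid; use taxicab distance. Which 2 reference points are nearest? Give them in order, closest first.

Distances from (-30, 10):
S1: 88
S2: 62
S3: 82
S4: 160
S5: 24
S6: 126
S7: 96
S8: 105
S9: 136
S10: 116
S11: 54
Sorted: S5 (24) < S11 (54) < S2 (62) < S3 (82) < …

S5, S11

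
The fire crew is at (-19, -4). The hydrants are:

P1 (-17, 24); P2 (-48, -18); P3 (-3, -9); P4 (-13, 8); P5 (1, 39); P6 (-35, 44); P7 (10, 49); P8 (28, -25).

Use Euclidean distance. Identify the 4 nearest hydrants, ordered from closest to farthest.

P4, P3, P1, P2

Distances from (-19, -4):
P1: √((2)² + (28)²) = √(4.000 + 784.000) = 28.1
P2: √((-29)² + (-14)²) = √(841.000 + 196.000) = 32.2
P3: √((16)² + (-5)²) = √(256.000 + 25.000) = 16.8
P4: √((6)² + (12)²) = √(36.000 + 144.000) = 13.4
P5: √((20)² + (43)²) = √(400.000 + 1849.000) = 47.4
P6: √((-16)² + (48)²) = √(256.000 + 2304.000) = 50.6
P7: √((29)² + (53)²) = √(841.000 + 2809.000) = 60.4
P8: √((47)² + (-21)²) = √(2209.000 + 441.000) = 51.5
Sorted: P4 (13.4) < P3 (16.8) < P1 (28.1) < P2 (32.2) < P5 (47.4) < P6 (50.6) < …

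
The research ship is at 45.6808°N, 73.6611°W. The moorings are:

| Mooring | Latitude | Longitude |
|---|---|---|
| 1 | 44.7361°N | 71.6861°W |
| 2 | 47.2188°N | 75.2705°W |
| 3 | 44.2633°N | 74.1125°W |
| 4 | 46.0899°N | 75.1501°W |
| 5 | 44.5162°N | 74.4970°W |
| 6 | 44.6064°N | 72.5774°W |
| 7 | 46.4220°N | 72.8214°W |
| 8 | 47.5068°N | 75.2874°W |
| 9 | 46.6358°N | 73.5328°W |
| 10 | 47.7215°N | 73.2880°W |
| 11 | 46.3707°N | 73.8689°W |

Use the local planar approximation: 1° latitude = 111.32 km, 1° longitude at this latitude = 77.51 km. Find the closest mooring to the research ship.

Distances from 45.6808°N, 73.6611°W:
1: √((-0.9447·111.32)² + (1.9750·77.51)²) = √(11059.467737 + 23434.175265) = 185.7246 km
2: √((1.5380·111.32)² + (-1.6094·77.51)²) = √(29312.918887 + 15561.213732) = 211.8352 km
3: √((-1.4175·111.32)² + (-0.4514·77.51)²) = √(24899.609175 + 1224.161124) = 161.6285 km
4: √((0.4091·111.32)² + (-1.4890·77.51)²) = √(2073.983774 + 13320.019766) = 124.0726 km
5: √((-1.1646·111.32)² + (-0.8359·77.51)²) = √(16807.377975 + 4197.823015) = 144.9317 km
6: √((-1.0744·111.32)² + (1.0837·77.51)²) = √(14304.688158 + 7055.594622) = 146.1516 km
7: √((0.7412·111.32)² + (0.8397·77.51)²) = √(6807.963468 + 4236.076360) = 105.0906 km
8: √((1.8260·111.32)² + (-1.6263·77.51)²) = √(41318.822993 + 15889.740248) = 239.1831 km
9: √((0.9550·111.32)² + (0.1283·77.51)²) = √(11301.943672 + 98.893737) = 106.7747 km
10: √((2.0407·111.32)² + (0.3731·77.51)²) = √(51606.537843 + 836.307462) = 229.0040 km
11: √((0.6899·111.32)² + (-0.2078·77.51)²) = √(5898.189005 + 259.421855) = 78.4704 km
Minimum: 11 at 78.4704 km.

11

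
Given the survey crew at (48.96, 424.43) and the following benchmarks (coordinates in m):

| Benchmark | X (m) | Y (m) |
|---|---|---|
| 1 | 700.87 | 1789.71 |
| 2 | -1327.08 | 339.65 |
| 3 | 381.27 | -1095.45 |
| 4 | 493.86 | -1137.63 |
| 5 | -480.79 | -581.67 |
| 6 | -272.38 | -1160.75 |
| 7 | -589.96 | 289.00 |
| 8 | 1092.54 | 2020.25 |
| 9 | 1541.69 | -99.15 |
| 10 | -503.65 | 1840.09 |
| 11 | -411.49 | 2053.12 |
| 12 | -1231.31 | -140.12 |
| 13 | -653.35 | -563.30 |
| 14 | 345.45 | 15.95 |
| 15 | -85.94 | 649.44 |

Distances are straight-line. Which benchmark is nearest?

15

Distances from (48.96, 424.43):
1: 1512.94 m
2: 1378.65 m
3: 1555.78 m
4: 1624.18 m
5: 1137.05 m
6: 1617.42 m
7: 653.12 m
8: 1906.75 m
9: 1581.89 m
10: 1519.69 m
11: 1692.53 m
12: 1399.22 m
13: 1211.96 m
14: 504.74 m
15: 262.35 m
Minimum: 15 at 262.35 m.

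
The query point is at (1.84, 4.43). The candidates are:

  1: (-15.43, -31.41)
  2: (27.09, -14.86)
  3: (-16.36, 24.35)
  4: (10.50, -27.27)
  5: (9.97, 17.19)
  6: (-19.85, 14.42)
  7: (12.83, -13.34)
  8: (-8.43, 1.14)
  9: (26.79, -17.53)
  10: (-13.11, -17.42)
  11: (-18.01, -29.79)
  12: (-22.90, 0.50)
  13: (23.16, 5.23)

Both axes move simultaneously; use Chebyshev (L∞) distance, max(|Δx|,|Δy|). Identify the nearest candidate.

Distances from (1.84, 4.43):
1: 35.84
2: 25.25
3: 19.92
4: 31.70
5: 12.76
6: 21.69
7: 17.77
8: 10.27
9: 24.95
10: 21.85
11: 34.22
12: 24.74
13: 21.32
Minimum: 8 at 10.27.

8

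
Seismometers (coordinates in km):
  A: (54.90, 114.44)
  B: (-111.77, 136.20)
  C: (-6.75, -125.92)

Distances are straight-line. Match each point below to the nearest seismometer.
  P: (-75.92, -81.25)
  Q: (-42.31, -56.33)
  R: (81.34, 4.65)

P at (-75.92, -81.25):
  A: √((130.82)² + (195.69)²) = √(17113.8724 + 38294.5761) = 235.39 km
  B: √((-35.85)² + (217.45)²) = √(1285.2225 + 47284.5025) = 220.39 km
  C: √((69.17)² + (-44.67)²) = √(4784.4889 + 1995.4089) = 82.34 km
  → nearest: C (82.34 km)
Q at (-42.31, -56.33):
  A: √((97.21)² + (170.77)²) = √(9449.7841 + 29162.3929) = 196.50 km
  B: √((-69.46)² + (192.53)²) = √(4824.6916 + 37067.8009) = 204.68 km
  C: √((35.56)² + (-69.59)²) = √(1264.5136 + 4842.7681) = 78.15 km
  → nearest: C (78.15 km)
R at (81.34, 4.65):
  A: √((-26.44)² + (109.79)²) = √(699.0736 + 12053.8441) = 112.93 km
  B: √((-193.11)² + (131.55)²) = √(37291.4721 + 17305.4025) = 233.66 km
  C: √((-88.09)² + (-130.57)²) = √(7759.8481 + 17048.5249) = 157.51 km
  → nearest: A (112.93 km)

P→C; Q→C; R→A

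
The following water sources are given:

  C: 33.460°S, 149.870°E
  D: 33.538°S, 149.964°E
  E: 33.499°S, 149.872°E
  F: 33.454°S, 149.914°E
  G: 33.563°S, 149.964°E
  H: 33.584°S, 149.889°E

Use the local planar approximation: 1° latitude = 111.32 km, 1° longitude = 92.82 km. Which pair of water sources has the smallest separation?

Pairwise distances:
D–G: 2.783 km
C–F: 4.138 km
C–E: 4.345 km
E–F: 6.348 km
G–H: 7.344 km
D–H: 8.642 km
D–E: 9.580 km
E–H: 9.593 km
D–F: 10.439 km
E–G: 11.121 km
C–D: 12.309 km
F–G: 12.991 km
C–H: 13.916 km
C–G: 14.408 km
F–H: 14.656 km
Closest pair: D–G at 2.783 km.

D and G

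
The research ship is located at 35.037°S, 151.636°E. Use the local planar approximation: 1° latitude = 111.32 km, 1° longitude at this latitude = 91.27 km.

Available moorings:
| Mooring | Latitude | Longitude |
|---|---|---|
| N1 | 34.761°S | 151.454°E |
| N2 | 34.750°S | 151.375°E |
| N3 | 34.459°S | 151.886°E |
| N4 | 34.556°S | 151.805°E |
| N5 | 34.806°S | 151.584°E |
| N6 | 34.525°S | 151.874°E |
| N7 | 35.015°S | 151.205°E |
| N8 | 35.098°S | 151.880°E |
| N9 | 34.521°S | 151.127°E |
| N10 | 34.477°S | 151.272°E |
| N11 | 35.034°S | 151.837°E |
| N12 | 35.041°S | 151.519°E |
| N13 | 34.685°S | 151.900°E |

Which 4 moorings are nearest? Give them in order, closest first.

N12, N11, N8, N5

Distances from 35.037°S, 151.636°E:
N1: 34.927 km
N2: 39.852 km
N3: 68.269 km
N4: 55.722 km
N5: 26.149 km
N6: 60.995 km
N7: 39.414 km
N8: 23.282 km
N9: 73.876 km
N10: 70.639 km
N11: 18.348 km
N12: 10.688 km
N13: 46.000 km
Sorted: N12 (10.688 km) < N11 (18.348 km) < N8 (23.282 km) < N5 (26.149 km) < N1 (34.927 km) < N7 (39.414 km) < …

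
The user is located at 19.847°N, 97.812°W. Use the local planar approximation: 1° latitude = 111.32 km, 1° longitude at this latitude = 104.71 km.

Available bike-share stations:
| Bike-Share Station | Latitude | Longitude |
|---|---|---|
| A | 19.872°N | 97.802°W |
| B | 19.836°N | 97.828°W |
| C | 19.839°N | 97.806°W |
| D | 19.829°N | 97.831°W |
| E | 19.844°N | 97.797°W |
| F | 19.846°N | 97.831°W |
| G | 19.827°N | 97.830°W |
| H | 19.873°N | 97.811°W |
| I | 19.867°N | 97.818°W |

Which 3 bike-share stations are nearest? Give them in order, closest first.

Distances from 19.847°N, 97.812°W:
A: √((0.025·111.32)² + (0.010·104.71)²) = √(7.74509 + 1.09642) = 2.973 km
B: √((-0.011·111.32)² + (-0.016·104.71)²) = √(1.49945 + 2.80683) = 2.075 km
C: √((-0.008·111.32)² + (0.006·104.71)²) = √(0.79310 + 0.39471) = 1.090 km
D: √((-0.018·111.32)² + (-0.019·104.71)²) = √(4.01505 + 3.95807) = 2.824 km
E: √((-0.003·111.32)² + (0.015·104.71)²) = √(0.11153 + 2.46694) = 1.606 km
F: √((-0.001·111.32)² + (-0.019·104.71)²) = √(0.01239 + 3.95807) = 1.993 km
G: √((-0.020·111.32)² + (-0.018·104.71)²) = √(4.95686 + 3.55240) = 2.917 km
H: √((0.026·111.32)² + (0.001·104.71)²) = √(8.37709 + 0.01096) = 2.896 km
I: √((0.020·111.32)² + (-0.006·104.71)²) = √(4.95686 + 0.39471) = 2.313 km
Sorted: C (1.090 km) < E (1.606 km) < F (1.993 km) < B (2.075 km) < I (2.313 km) < …

C, E, F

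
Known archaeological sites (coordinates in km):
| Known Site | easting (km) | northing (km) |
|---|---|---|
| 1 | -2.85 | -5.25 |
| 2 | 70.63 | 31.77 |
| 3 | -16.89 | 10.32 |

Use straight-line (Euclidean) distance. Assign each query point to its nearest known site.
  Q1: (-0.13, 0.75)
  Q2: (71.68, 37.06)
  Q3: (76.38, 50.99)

Q1 at (-0.13, 0.75):
  1: 6.59 km
  2: 77.26 km
  3: 19.30 km
  → nearest: 1 (6.59 km)
Q2 at (71.68, 37.06):
  1: 85.70 km
  2: 5.39 km
  3: 92.52 km
  → nearest: 2 (5.39 km)
Q3 at (76.38, 50.99):
  1: 97.16 km
  2: 20.06 km
  3: 101.75 km
  → nearest: 2 (20.06 km)

Q1→1; Q2→2; Q3→2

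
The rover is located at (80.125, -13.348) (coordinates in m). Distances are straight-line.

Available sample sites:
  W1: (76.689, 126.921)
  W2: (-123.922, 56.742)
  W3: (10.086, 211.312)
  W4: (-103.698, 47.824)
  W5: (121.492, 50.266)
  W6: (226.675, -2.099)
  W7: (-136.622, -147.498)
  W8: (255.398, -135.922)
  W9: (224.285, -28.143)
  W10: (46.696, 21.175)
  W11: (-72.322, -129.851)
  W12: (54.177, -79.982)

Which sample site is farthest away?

Distances from (80.125, -13.348):
W1: 140.311 m
W2: 215.749 m
W3: 235.324 m
W4: 193.734 m
W5: 75.881 m
W6: 146.981 m
W7: 254.903 m
W8: 213.881 m
W9: 144.917 m
W10: 48.056 m
W11: 191.867 m
W12: 71.508 m
Maximum: W7 at 254.903 m.

W7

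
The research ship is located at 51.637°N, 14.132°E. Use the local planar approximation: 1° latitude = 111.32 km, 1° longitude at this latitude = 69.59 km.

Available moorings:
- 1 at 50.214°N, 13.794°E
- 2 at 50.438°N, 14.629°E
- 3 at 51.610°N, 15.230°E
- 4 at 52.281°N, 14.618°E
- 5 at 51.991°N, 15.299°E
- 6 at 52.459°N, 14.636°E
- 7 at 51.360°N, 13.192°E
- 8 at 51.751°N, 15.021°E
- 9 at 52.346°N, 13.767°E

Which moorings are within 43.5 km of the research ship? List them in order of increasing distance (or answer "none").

Distances from 51.637°N, 14.132°E:
1: 160.145 km
2: 137.881 km
3: 76.469 km
4: 79.267 km
5: 90.268 km
6: 97.996 km
7: 72.318 km
8: 63.154 km
9: 82.912 km
Threshold 43.5 km: none within range.

none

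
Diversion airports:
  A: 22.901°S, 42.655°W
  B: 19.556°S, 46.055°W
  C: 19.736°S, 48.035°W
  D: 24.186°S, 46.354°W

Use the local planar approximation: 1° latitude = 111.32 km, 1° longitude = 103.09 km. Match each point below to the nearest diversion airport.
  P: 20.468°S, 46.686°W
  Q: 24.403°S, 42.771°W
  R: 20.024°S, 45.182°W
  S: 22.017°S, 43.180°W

P at 20.468°S, 46.686°W:
  A: √((-2.433·111.32)² + (4.031·103.09)²) = √(73355.15062 + 172686.61460) = 496.026 km
  B: √((0.912·111.32)² + (0.631·103.09)²) = √(10307.09009 + 4231.47518) = 120.576 km
  C: √((0.732·111.32)² + (-1.349·103.09)²) = √(6640.00731 + 19340.02266) = 161.183 km
  D: √((-3.718·111.32)² + (0.332·103.09)²) = √(171303.07788 + 1171.41086) = 415.300 km
  → nearest: B (120.576 km)
Q at 24.403°S, 42.771°W:
  A: √((1.502·111.32)² + (0.116·103.09)²) = √(27956.72282 + 143.00429) = 167.630 km
  B: √((4.847·111.32)² + (-3.284·103.09)²) = √(291133.66979 + 114614.45038) = 636.984 km
  C: √((4.667·111.32)² + (-5.264·103.09)²) = √(269911.87809 + 294486.12708) = 751.264 km
  D: √((0.217·111.32)² + (-3.583·103.09)²) = √(583.53359 + 136435.28285) = 370.161 km
  → nearest: A (167.630 km)
R at 20.024°S, 45.182°W:
  A: √((-2.877·111.32)² + (2.527·103.09)²) = √(102571.36123 + 67864.64210) = 412.839 km
  B: √((0.468·111.32)² + (-0.873·103.09)²) = √(2714.17660 + 8099.56261) = 103.989 km
  C: √((0.288·111.32)² + (-2.853·103.09)²) = √(1027.85386 + 86504.08616) = 295.858 km
  D: √((-4.162·111.32)² + (-1.172·103.09)²) = √(214659.71434 + 14597.83003) = 478.808 km
  → nearest: B (103.989 km)
S at 22.017°S, 43.180°W:
  A: √((-0.884·111.32)² + (0.525·103.09)²) = √(9683.91403 + 2929.21795) = 112.308 km
  B: √((2.461·111.32)² + (-2.875·103.09)²) = √(75053.27068 + 87843.32726) = 403.605 km
  C: √((2.281·111.32)² + (-4.855·103.09)²) = √(64475.83361 + 250502.20195) = 561.229 km
  D: √((-2.169·111.32)² + (-3.174·103.09)²) = √(58299.58984 + 107064.85276) = 406.650 km
  → nearest: A (112.308 km)

P→B; Q→A; R→B; S→A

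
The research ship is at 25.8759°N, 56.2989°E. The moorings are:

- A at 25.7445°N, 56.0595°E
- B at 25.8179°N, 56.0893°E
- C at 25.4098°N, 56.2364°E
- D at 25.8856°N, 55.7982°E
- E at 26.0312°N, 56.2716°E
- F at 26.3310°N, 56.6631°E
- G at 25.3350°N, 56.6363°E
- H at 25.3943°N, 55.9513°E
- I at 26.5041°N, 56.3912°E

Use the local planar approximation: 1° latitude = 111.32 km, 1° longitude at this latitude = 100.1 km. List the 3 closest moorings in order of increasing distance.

Distances from 25.8759°N, 56.2989°E:
A: √((-0.1314·111.32)² + (-0.2394·100.1)²) = √(213.962235 + 574.270420) = 28.0755 km
B: √((-0.0580·111.32)² + (-0.2096·100.1)²) = √(41.687167 + 440.200683) = 21.9519 km
C: √((-0.4661·111.32)² + (-0.0625·100.1)²) = √(2692.183147 + 39.140664) = 52.2621 km
D: √((0.0097·111.32)² + (-0.5007·100.1)²) = √(1.165977 + 2512.021417) = 50.1317 km
E: √((0.1553·111.32)² + (-0.0273·100.1)²) = √(298.874806 + 7.467813) = 17.5026 km
F: √((0.4551·111.32)² + (0.3642·100.1)²) = √(2566.611089 + 1329.070559) = 62.4154 km
G: √((-0.5409·111.32)² + (0.3374·100.1)²) = √(3625.603924 + 1140.665514) = 69.0382 km
H: √((-0.4816·111.32)² + (-0.3476·100.1)²) = √(2874.215664 + 1210.675323) = 63.9132 km
I: √((0.6282·111.32)² + (0.0923·100.1)²) = √(4890.376090 + 85.363371) = 70.5389 km
Sorted: E (17.5026 km) < B (21.9519 km) < A (28.0755 km) < D (50.1317 km) < C (52.2621 km) < …

E, B, A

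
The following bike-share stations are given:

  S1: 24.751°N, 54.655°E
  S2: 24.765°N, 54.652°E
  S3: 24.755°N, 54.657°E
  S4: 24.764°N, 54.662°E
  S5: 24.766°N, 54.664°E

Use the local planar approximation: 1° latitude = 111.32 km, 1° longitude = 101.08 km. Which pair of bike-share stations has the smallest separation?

Pairwise distances:
S1–S2: 1.588 km
S1–S3: 0.489 km
S1–S4: 1.611 km
S1–S5: 1.902 km
S2–S3: 1.223 km
S2–S4: 1.017 km
S2–S5: 1.218 km
S3–S4: 1.122 km
S3–S5: 1.414 km
S4–S5: 0.301 km
Closest pair: S4–S5 at 0.301 km.

S4 and S5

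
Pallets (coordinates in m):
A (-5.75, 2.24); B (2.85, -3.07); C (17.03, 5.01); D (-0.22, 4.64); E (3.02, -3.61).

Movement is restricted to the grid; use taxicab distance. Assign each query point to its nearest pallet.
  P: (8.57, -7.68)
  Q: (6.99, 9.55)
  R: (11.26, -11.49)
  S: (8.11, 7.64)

P→E; Q→D; R→E; S→D

P at (8.57, -7.68):
  A: |-14.32| + |9.92| = 14.32 + 9.92 = 24.24 m
  B: |-5.72| + |4.61| = 5.72 + 4.61 = 10.33 m
  C: |8.46| + |12.69| = 8.46 + 12.69 = 21.15 m
  D: |-8.79| + |12.32| = 8.79 + 12.32 = 21.11 m
  E: |-5.55| + |4.07| = 5.55 + 4.07 = 9.62 m
  → nearest: E (9.62 m)
Q at (6.99, 9.55):
  A: |-12.74| + |-7.31| = 12.74 + 7.31 = 20.05 m
  B: |-4.14| + |-12.62| = 4.14 + 12.62 = 16.76 m
  C: |10.04| + |-4.54| = 10.04 + 4.54 = 14.58 m
  D: |-7.21| + |-4.91| = 7.21 + 4.91 = 12.12 m
  E: |-3.97| + |-13.16| = 3.97 + 13.16 = 17.13 m
  → nearest: D (12.12 m)
R at (11.26, -11.49):
  A: |-17.01| + |13.73| = 17.01 + 13.73 = 30.74 m
  B: |-8.41| + |8.42| = 8.41 + 8.42 = 16.83 m
  C: |5.77| + |16.50| = 5.77 + 16.50 = 22.27 m
  D: |-11.48| + |16.13| = 11.48 + 16.13 = 27.61 m
  E: |-8.24| + |7.88| = 8.24 + 7.88 = 16.12 m
  → nearest: E (16.12 m)
S at (8.11, 7.64):
  A: |-13.86| + |-5.40| = 13.86 + 5.40 = 19.26 m
  B: |-5.26| + |-10.71| = 5.26 + 10.71 = 15.97 m
  C: |8.92| + |-2.63| = 8.92 + 2.63 = 11.55 m
  D: |-8.33| + |-3.00| = 8.33 + 3.00 = 11.33 m
  E: |-5.09| + |-11.25| = 5.09 + 11.25 = 16.34 m
  → nearest: D (11.33 m)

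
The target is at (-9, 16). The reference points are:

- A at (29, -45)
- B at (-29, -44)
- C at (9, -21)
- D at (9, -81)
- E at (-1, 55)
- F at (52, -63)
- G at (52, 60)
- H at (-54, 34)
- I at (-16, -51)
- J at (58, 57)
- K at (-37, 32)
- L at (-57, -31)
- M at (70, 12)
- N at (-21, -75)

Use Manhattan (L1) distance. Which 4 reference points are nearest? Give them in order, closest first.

Distances from (-9, 16):
A: 99
B: 80
C: 55
D: 115
E: 47
F: 140
G: 105
H: 63
I: 74
J: 108
K: 44
L: 95
M: 83
N: 103
Sorted: K (44) < E (47) < C (55) < H (63) < I (74) < B (80) < …

K, E, C, H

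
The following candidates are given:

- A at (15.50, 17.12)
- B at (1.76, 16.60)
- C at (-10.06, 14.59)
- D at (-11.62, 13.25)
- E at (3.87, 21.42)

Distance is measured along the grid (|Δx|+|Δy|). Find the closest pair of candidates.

C and D

Pairwise distances:
C–D: 2.90
B–E: 6.93
B–C: 13.83
A–B: 14.26
A–E: 15.93
B–D: 16.73
C–E: 20.76
D–E: 23.66
A–C: 28.09
A–D: 30.99
Closest pair: C–D at 2.90.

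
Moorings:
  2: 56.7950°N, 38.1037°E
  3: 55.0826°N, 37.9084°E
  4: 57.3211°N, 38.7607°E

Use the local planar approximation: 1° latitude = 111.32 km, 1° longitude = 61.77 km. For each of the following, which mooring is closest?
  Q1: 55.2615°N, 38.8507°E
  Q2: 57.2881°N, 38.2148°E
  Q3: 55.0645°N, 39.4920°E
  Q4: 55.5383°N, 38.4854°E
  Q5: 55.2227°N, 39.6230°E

Q1→3; Q2→4; Q3→3; Q4→3; Q5→3

Q1 at 55.2615°N, 38.8507°E:
  2: 176.8353 km
  3: 61.5186 km
  4: 229.3421 km
  → nearest: 3 (61.5186 km)
Q2 at 57.2881°N, 38.2148°E:
  2: 55.3192 km
  3: 246.2447 km
  4: 33.9198 km
  → nearest: 4 (33.9198 km)
Q3 at 55.0645°N, 39.4920°E:
  2: 210.8645 km
  3: 97.8397 km
  4: 255.2339 km
  → nearest: 3 (97.8397 km)
Q4 at 55.5383°N, 38.4854°E:
  2: 141.8688 km
  3: 61.9975 km
  4: 199.1885 km
  → nearest: 3 (61.9975 km)
Q5 at 55.2227°N, 39.6230°E:
  2: 198.6007 km
  3: 107.0530 km
  4: 239.5896 km
  → nearest: 3 (107.0530 km)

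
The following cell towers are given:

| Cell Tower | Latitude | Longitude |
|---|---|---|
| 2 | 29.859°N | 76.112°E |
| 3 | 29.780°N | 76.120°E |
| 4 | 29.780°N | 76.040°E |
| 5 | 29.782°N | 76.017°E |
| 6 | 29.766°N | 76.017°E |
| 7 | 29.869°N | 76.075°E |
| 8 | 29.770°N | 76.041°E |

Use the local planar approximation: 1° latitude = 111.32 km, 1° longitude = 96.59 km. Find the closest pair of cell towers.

Pairwise distances:
4–8: 1.117 km
5–6: 1.781 km
4–5: 2.233 km
6–8: 2.361 km
5–8: 2.676 km
4–6: 2.714 km
2–7: 3.743 km
3–8: 7.711 km
3–4: 7.727 km
2–3: 8.828 km
3–5: 9.951 km
3–6: 10.070 km
4–7: 10.468 km
3–7: 10.819 km
5–7: 11.188 km
2–4: 11.212 km
7–8: 11.500 km
2–8: 12.049 km
2–5: 12.557 km
6–7: 12.761 km
2–6: 13.834 km
Closest pair: 4–8 at 1.117 km.

4 and 8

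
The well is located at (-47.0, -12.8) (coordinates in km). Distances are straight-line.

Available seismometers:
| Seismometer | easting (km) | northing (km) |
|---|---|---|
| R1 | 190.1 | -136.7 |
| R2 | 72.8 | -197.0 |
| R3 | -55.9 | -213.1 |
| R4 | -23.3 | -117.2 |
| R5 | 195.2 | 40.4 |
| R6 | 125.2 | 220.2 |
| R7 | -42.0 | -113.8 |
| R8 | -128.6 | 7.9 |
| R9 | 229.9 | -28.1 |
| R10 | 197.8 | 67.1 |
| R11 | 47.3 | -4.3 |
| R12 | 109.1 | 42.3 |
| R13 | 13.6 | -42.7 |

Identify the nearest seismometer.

Distances from (-47.0, -12.8):
R1: √((237.1)² + (-123.9)²) = √(56216.410 + 15351.210) = 267.5 km
R2: √((119.8)² + (-184.2)²) = √(14352.040 + 33929.640) = 219.7 km
R3: √((-8.9)² + (-200.3)²) = √(79.210 + 40120.090) = 200.5 km
R4: √((23.7)² + (-104.4)²) = √(561.690 + 10899.360) = 107.1 km
R5: √((242.2)² + (53.2)²) = √(58660.840 + 2830.240) = 248.0 km
R6: √((172.2)² + (233.0)²) = √(29652.840 + 54289.000) = 289.7 km
R7: √((5.0)² + (-101.0)²) = √(25.000 + 10201.000) = 101.1 km
R8: √((-81.6)² + (20.7)²) = √(6658.560 + 428.490) = 84.2 km
R9: √((276.9)² + (-15.3)²) = √(76673.610 + 234.090) = 277.3 km
R10: √((244.8)² + (79.9)²) = √(59927.040 + 6384.010) = 257.5 km
R11: √((94.3)² + (8.5)²) = √(8892.490 + 72.250) = 94.7 km
R12: √((156.1)² + (55.1)²) = √(24367.210 + 3036.010) = 165.5 km
R13: √((60.6)² + (-29.9)²) = √(3672.360 + 894.010) = 67.6 km
Minimum: R13 at 67.6 km.

R13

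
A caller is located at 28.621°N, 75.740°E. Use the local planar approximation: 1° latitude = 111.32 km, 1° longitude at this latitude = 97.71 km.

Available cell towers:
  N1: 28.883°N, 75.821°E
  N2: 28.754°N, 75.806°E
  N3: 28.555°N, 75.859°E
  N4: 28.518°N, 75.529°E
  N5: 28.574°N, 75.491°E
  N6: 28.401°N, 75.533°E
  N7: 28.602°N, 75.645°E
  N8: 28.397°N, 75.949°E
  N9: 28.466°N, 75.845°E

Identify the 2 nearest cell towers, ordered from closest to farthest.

Distances from 28.621°N, 75.740°E:
N1: √((0.262·111.32)² + (0.081·97.71)²) = √(850.64622 + 62.63947) = 30.221 km
N2: √((0.133·111.32)² + (0.066·97.71)²) = √(219.20461 + 41.58780) = 16.149 km
N3: √((-0.066·111.32)² + (0.119·97.71)²) = √(53.98017 + 135.19852) = 13.754 km
N4: √((-0.103·111.32)² + (-0.211·97.71)²) = √(131.46824 + 425.05285) = 23.591 km
N5: √((-0.047·111.32)² + (-0.249·97.71)²) = √(27.37424 + 591.93868) = 24.886 km
N6: √((-0.220·111.32)² + (-0.207·97.71)²) = √(599.77969 + 409.08986) = 31.763 km
N7: √((-0.019·111.32)² + (-0.095·97.71)²) = √(4.47356 + 86.16388) = 9.520 km
N8: √((-0.224·111.32)² + (0.209·97.71)²) = √(621.78814 + 417.03317) = 32.231 km
N9: √((-0.155·111.32)² + (0.105·97.71)²) = √(297.72122 + 105.25837) = 20.074 km
Sorted: N7 (9.520 km) < N3 (13.754 km) < N2 (16.149 km) < N9 (20.074 km) < …

N7, N3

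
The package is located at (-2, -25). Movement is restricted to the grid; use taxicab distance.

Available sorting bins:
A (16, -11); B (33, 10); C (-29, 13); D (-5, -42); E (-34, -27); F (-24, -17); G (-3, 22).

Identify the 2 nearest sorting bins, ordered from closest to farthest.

D, F

Distances from (-2, -25):
A: 32
B: 70
C: 65
D: 20
E: 34
F: 30
G: 48
Sorted: D (20) < F (30) < A (32) < E (34) < …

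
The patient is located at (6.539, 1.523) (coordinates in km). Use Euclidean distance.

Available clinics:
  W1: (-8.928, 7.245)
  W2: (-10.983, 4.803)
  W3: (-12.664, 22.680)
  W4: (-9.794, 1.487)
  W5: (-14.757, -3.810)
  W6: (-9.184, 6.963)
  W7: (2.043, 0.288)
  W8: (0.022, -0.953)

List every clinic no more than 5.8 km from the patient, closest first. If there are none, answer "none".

Distances from (6.539, 1.523):
W1: √((-15.467)² + (5.722)²) = √(239.22809 + 32.74128) = 16.491 km
W2: √((-17.522)² + (3.280)²) = √(307.02048 + 10.75840) = 17.826 km
W3: √((-19.203)² + (21.157)²) = √(368.75521 + 447.61865) = 28.572 km
W4: √((-16.333)² + (-0.036)²) = √(266.76689 + 0.00130) = 16.333 km
W5: √((-21.296)² + (-5.333)²) = √(453.51962 + 28.44089) = 21.954 km
W6: √((-15.723)² + (5.440)²) = √(247.21273 + 29.59360) = 16.637 km
W7: √((-4.496)² + (-1.235)²) = √(20.21402 + 1.52522) = 4.663 km
W8: √((-6.517)² + (-2.476)²) = √(42.47129 + 6.13058) = 6.972 km
Threshold 5.8 km: W7 (4.663 km) is within range.

W7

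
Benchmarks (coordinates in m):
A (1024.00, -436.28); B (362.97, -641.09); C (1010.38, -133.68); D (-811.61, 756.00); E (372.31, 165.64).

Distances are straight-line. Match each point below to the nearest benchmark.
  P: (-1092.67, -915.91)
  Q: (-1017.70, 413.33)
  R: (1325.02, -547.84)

P at (-1092.67, -915.91):
  A: 2170.33 m
  B: 1481.36 m
  C: 2243.81 m
  D: 1695.37 m
  E: 1820.97 m
  → nearest: B (1481.36 m)
Q at (-1017.70, 413.33):
  A: 2211.42 m
  B: 1737.25 m
  C: 2100.55 m
  D: 399.87 m
  E: 1411.91 m
  → nearest: D (399.87 m)
R at (1325.02, -547.84):
  A: 321.03 m
  B: 966.56 m
  C: 520.12 m
  D: 2503.04 m
  E: 1190.26 m
  → nearest: A (321.03 m)

P→B; Q→D; R→A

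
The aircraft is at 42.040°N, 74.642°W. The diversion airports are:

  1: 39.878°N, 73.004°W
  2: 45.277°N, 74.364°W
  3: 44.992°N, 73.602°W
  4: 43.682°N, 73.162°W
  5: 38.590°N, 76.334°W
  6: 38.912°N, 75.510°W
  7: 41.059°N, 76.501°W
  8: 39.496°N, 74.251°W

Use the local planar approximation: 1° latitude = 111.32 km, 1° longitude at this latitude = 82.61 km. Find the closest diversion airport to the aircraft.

Distances from 42.040°N, 74.642°W:
1: √((-2.162·111.32)² + (1.638·82.61)²) = √(57923.89726 + 18310.19794) = 276.105 km
2: √((3.237·111.32)² + (0.278·82.61)²) = √(129846.96234 + 527.41786) = 361.074 km
3: √((2.952·111.32)² + (1.040·82.61)²) = √(107988.89608 + 7381.28413) = 339.662 km
4: √((1.642·111.32)² + (1.480·82.61)²) = √(33411.24822 + 14948.19226) = 219.908 km
5: √((-3.450·111.32)² + (-1.692·82.61)²) = √(147497.47492 + 19537.36372) = 408.699 km
6: √((-3.128·111.32)² + (-0.868·82.61)²) = √(121249.47982 + 5141.67586) = 355.515 km
7: √((-0.981·111.32)² + (-1.859·82.61)²) = √(11925.71455 + 23584.35611) = 188.441 km
8: √((-2.544·111.32)² + (0.391·82.61)²) = √(80201.15252 + 1043.32295) = 285.034 km
Minimum: 7 at 188.441 km.

7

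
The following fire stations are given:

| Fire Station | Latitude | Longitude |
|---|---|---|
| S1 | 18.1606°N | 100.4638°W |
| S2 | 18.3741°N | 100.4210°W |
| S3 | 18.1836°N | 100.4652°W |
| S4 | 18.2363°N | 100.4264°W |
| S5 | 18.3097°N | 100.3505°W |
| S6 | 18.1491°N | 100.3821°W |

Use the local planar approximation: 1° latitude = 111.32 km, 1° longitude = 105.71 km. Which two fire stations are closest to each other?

Pairwise distances:
S1–S2: 24.1936 km
S1–S3: 2.5646 km
S1–S4: 9.3083 km
S1–S5: 20.4679 km
S1–S6: 8.7309 km
S2–S3: 21.7151 km
S2–S4: 15.3505 km
S2–S5: 10.3410 km
S2–S6: 25.3823 km
S3–S4: 7.1582 km
S3–S5: 18.5490 km
S3–S6: 9.5873 km
S4–S5: 11.4516 km
S4–S6: 10.7777 km
S5–S6: 18.1874 km
Closest pair: S1–S3 at 2.5646 km.

S1 and S3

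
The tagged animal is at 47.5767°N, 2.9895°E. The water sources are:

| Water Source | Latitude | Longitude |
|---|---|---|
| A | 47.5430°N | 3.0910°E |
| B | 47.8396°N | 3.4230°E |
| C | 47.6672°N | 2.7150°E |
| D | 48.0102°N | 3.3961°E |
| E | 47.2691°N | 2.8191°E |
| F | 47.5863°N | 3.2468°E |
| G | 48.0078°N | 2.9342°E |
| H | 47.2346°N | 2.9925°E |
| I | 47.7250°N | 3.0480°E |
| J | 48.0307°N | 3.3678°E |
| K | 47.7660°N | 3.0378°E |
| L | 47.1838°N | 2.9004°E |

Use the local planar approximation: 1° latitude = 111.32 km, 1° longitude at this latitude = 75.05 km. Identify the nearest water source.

A

Distances from 47.5767°N, 2.9895°E:
A: √((-0.0337·111.32)² + (0.1015·75.05)²) = √(14.073632 + 58.027449) = 8.4912 km
B: √((0.2629·111.32)² + (0.4335·75.05)²) = √(856.500395 + 1058.472543) = 43.7604 km
C: √((0.0905·111.32)² + (-0.2745·75.05)²) = √(101.494744 + 424.410472) = 22.9326 km
D: √((0.4335·111.32)² + (0.4066·75.05)²) = √(2328.759282 + 931.185365) = 57.0959 km
E: √((-0.3076·111.32)² + (-0.1704·75.05)²) = √(1172.516755 + 163.546244) = 36.5522 km
F: √((0.0096·111.32)² + (0.2573·75.05)²) = √(1.142060 + 372.890196) = 19.3399 km
G: √((0.4311·111.32)² + (-0.0553·75.05)²) = √(2303.045091 + 17.224700) = 48.1692 km
H: √((-0.3421·111.32)² + (0.0030·75.05)²) = √(1450.282290 + 0.050693) = 38.0832 km
I: √((0.1483·111.32)² + (0.0585·75.05)²) = √(272.539025 + 19.275832) = 17.0826 km
J: √((0.4540·111.32)² + (0.3783·75.05)²) = √(2554.218823 + 806.072446) = 57.9680 km
K: √((0.1893·111.32)² + (0.0483·75.05)²) = √(444.066103 + 13.140009) = 21.3824 km
L: √((-0.3929·111.32)² + (-0.0891·75.05)²) = √(1912.980103 + 44.715367) = 44.2459 km
Minimum: A at 8.4912 km.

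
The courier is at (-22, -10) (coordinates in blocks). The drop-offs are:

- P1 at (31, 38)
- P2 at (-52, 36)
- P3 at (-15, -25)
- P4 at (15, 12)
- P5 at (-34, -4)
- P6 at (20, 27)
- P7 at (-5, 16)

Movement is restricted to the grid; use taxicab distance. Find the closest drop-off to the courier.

Distances from (-22, -10):
P1: 101 blocks
P2: 76 blocks
P3: 22 blocks
P4: 59 blocks
P5: 18 blocks
P6: 79 blocks
P7: 43 blocks
Minimum: P5 at 18 blocks.

P5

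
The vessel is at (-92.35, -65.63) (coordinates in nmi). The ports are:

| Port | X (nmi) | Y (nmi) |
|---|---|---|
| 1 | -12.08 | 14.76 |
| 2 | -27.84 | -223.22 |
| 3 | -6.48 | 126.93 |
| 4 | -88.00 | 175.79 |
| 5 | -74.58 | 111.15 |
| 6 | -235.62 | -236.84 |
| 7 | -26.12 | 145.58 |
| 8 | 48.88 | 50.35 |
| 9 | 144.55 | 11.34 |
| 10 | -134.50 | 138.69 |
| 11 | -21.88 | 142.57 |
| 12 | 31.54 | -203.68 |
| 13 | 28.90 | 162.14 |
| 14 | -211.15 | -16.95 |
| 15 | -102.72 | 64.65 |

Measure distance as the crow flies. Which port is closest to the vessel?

Distances from (-92.35, -65.63):
1: √((80.27)² + (80.39)²) = √(6443.2729 + 6462.5521) = 113.60 nmi
2: √((64.51)² + (-157.59)²) = √(4161.5401 + 24834.6081) = 170.28 nmi
3: √((85.87)² + (192.56)²) = √(7373.6569 + 37079.3536) = 210.84 nmi
4: √((4.35)² + (241.42)²) = √(18.9225 + 58283.6164) = 241.46 nmi
5: √((17.77)² + (176.78)²) = √(315.7729 + 31251.1684) = 177.67 nmi
6: √((-143.27)² + (-171.21)²) = √(20526.2929 + 29312.8641) = 223.25 nmi
7: √((66.23)² + (211.21)²) = √(4386.4129 + 44609.6641) = 221.35 nmi
8: √((141.23)² + (115.98)²) = √(19945.9129 + 13451.3604) = 182.75 nmi
9: √((236.90)² + (76.97)²) = √(56121.6100 + 5924.3809) = 249.09 nmi
10: √((-42.15)² + (204.32)²) = √(1776.6225 + 41746.6624) = 208.62 nmi
11: √((70.47)² + (208.20)²) = √(4966.0209 + 43347.2400) = 219.80 nmi
12: √((123.89)² + (-138.05)²) = √(15348.7321 + 19057.8025) = 185.49 nmi
13: √((121.25)² + (227.77)²) = √(14701.5625 + 51879.1729) = 258.03 nmi
14: √((-118.80)² + (48.68)²) = √(14113.4400 + 2369.7424) = 128.39 nmi
15: √((-10.37)² + (130.28)²) = √(107.5369 + 16972.8784) = 130.69 nmi
Minimum: 1 at 113.60 nmi.

1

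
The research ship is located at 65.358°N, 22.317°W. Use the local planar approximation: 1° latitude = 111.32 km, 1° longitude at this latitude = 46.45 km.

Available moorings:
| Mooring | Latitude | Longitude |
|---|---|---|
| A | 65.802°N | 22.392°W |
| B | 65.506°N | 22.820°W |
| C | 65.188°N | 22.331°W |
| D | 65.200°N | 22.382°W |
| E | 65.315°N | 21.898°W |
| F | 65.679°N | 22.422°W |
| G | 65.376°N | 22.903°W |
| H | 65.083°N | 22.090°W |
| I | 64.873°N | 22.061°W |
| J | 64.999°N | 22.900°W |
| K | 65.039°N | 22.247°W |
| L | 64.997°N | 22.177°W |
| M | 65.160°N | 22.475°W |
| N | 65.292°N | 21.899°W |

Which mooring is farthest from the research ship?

I

Distances from 65.358°N, 22.317°W:
A: √((0.444·111.32)² + (-0.075·46.45)²) = √(2442.93738 + 12.13651) = 49.549 km
B: √((0.148·111.32)² + (-0.503·46.45)²) = √(271.43749 + 545.89285) = 28.589 km
C: √((-0.170·111.32)² + (-0.014·46.45)²) = √(358.13292 + 0.42289) = 18.936 km
D: √((-0.158·111.32)² + (-0.065·46.45)²) = √(309.35744 + 9.11587) = 17.846 km
E: √((-0.043·111.32)² + (0.419·46.45)²) = √(22.91307 + 378.79085) = 20.043 km
F: √((0.321·111.32)² + (-0.105·46.45)²) = √(1276.89875 + 23.78757) = 36.065 km
G: √((0.018·111.32)² + (-0.586·46.45)²) = √(4.01505 + 740.91207) = 27.293 km
H: √((-0.275·111.32)² + (0.227·46.45)²) = √(937.15577 + 111.17910) = 32.378 km
I: √((-0.485·111.32)² + (0.256·46.45)²) = √(2914.94170 + 141.40064) = 55.284 km
J: √((-0.359·111.32)² + (-0.583·46.45)²) = √(1597.11170 + 733.34536) = 48.275 km
K: √((-0.319·111.32)² + (0.070·46.45)²) = √(1261.03680 + 10.57225) = 35.660 km
L: √((-0.361·111.32)² + (0.140·46.45)²) = √(1614.95639 + 42.28901) = 40.709 km
M: √((-0.198·111.32)² + (-0.158·46.45)²) = √(485.82155 + 53.86239) = 23.231 km
N: √((-0.066·111.32)² + (0.418·46.45)²) = √(53.98017 + 376.98494) = 20.760 km
Maximum: I at 55.284 km.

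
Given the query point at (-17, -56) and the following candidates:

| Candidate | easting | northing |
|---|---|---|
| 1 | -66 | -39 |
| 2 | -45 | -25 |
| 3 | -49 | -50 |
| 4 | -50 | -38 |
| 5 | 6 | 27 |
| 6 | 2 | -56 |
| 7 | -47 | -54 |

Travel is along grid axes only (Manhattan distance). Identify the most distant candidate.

5

Distances from (-17, -56):
1: 66
2: 59
3: 38
4: 51
5: 106
6: 19
7: 32
Maximum: 5 at 106.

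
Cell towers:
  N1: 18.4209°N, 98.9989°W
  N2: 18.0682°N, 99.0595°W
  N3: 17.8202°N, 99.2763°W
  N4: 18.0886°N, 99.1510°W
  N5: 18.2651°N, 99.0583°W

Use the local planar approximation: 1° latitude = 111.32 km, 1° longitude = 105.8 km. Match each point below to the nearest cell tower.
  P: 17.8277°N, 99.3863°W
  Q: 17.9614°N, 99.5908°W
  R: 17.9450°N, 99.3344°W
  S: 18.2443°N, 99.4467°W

P→N3; Q→N3; R→N3; S→N4

P at 17.8277°N, 99.3863°W:
  N1: √((0.5932·111.32)² + (0.3874·105.8)²) = √(4360.624395 + 1679.927611) = 77.7210 km
  N2: √((0.2405·111.32)² + (0.3268·105.8)²) = √(716.764614 + 1195.461051) = 43.7290 km
  N3: √((-0.0075·111.32)² + (0.1100·105.8)²) = √(0.697058 + 135.443044) = 11.6679 km
  N4: √((0.2609·111.32)² + (0.2353·105.8)²) = √(843.518387 + 619.748080) = 38.2527 km
  N5: √((0.4374·111.32)² + (0.3280·105.8)²) = √(2370.849318 + 1204.256566) = 59.7922 km
  → nearest: N3 (11.6679 km)
Q at 17.9614°N, 99.5908°W:
  N1: √((0.4595·111.32)² + (0.5919·105.8)²) = √(2616.480044 + 3921.642634) = 80.8587 km
  N2: √((0.1068·111.32)² + (0.5313·105.8)²) = √(141.347750 + 3159.737229) = 57.4551 km
  N3: √((-0.1412·111.32)² + (0.3145·105.8)²) = √(247.067596 + 1107.165731) = 36.7999 km
  N4: √((0.1272·111.32)² + (0.4398·105.8)²) = √(200.502881 + 2165.119071) = 48.6377 km
  N5: √((0.3037·111.32)² + (0.5325·105.8)²) = √(1142.973021 + 3174.026582) = 65.7039 km
  → nearest: N3 (36.7999 km)
R at 17.9450°N, 99.3344°W:
  N1: √((0.4759·111.32)² + (0.3355·105.8)²) = √(2806.582448 + 1259.958917) = 63.7694 km
  N2: √((0.1232·111.32)² + (0.2749·105.8)²) = √(188.090911 + 845.903487) = 32.1558 km
  N3: √((-0.1248·111.32)² + (0.0581·105.8)²) = √(193.008114 + 37.785363) = 15.1919 km
  N4: √((0.1436·111.32)² + (0.1834·105.8)²) = √(255.537873 + 376.504350) = 25.1404 km
  N5: √((0.3201·111.32)² + (0.2761·105.8)²) = √(1269.748603 + 853.304722) = 46.0766 km
  → nearest: N3 (15.1919 km)
S at 18.2443°N, 99.4467°W:
  N1: √((0.1766·111.32)² + (0.4478·105.8)²) = √(386.480685 + 2244.602870) = 51.2941 km
  N2: √((-0.1761·111.32)² + (0.3872·105.8)²) = √(384.295330 + 1678.193492) = 45.4146 km
  N3: √((-0.4241·111.32)² + (0.1704·105.8)²) = √(2228.860770 + 325.020322) = 50.5359 km
  N4: √((-0.1557·111.32)² + (0.2957·105.8)²) = √(300.416388 + 978.754979) = 35.7655 km
  N5: √((0.0208·111.32)² + (0.3884·105.8)²) = √(5.361336 + 1688.611637) = 41.1579 km
  → nearest: N4 (35.7655 km)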